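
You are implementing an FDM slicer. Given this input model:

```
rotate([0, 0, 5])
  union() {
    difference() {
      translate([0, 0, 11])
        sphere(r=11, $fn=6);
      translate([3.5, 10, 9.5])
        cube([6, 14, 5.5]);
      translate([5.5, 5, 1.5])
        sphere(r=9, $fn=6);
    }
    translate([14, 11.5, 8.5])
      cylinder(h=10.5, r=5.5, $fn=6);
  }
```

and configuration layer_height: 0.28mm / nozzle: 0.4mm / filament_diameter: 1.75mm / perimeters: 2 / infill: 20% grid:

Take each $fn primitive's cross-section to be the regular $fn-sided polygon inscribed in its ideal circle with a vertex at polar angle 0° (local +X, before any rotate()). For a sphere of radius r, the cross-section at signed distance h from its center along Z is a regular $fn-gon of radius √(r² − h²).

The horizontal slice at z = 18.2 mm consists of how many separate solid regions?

2

At z = 18.2 mm: the r=11 sphere slices to a regular 6-gon of circumradius 8.316 (√(r²−h²) with h=7.2 from center); the cube at (3.5, 10) is absent (z outside [9.5, 15]); the sphere at (5.5, 5) is not intersected at this z (|z−center|=16.700 > r=9); Subtracting the remaining from the first: none of the subtracted shapes is present at this height, so the r=11 sphere is unchanged — 1 connected region; the r=5.5 cylinder at (14, 11.5) gives a regular 6-gon of circumradius 5.5 (constant along its height); Merging all regions: the 2 present regions are separate (no shared area or edge), so areas and boundary lengths simply add and each stays a separate island — 2 connected regions; (whole slice rotated 5° about Z — lengths, areas and connectivity unchanged). The result has 2 disconnected regions.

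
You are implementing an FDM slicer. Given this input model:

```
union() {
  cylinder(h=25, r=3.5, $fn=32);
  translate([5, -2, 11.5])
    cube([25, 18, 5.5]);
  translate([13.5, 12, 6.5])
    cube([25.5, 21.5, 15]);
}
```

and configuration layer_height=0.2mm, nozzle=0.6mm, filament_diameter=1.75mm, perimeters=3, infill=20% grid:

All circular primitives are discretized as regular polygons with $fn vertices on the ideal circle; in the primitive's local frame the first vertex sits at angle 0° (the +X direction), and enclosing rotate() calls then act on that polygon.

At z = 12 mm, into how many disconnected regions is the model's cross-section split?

2

At z = 12 mm: the r=3.5 cylinder gives a regular 32-gon of circumradius 3.5 (constant along its height); the cube at (5, -2) (footprint 25×18) is included at this height; the cube at (13.5, 12) (footprint 25.5×21.5) is included at this height; Taking the union: the regions partially overlap (shared area 66.00 mm²), so overlapping operands fuse into one piece — 2 connected regions. The result has 2 disconnected regions.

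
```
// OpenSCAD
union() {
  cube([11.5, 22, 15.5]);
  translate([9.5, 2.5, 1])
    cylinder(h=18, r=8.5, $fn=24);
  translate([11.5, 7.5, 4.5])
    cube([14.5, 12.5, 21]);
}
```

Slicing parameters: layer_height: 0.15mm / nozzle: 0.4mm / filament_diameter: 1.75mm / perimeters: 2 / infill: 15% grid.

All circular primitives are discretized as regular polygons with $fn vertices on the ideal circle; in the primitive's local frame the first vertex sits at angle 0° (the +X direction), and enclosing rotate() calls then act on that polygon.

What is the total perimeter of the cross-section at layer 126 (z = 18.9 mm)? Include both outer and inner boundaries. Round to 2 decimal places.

At z = 18.9 mm: the cube does not reach this height (z outside [0, 15.5]); the r=8.5 cylinder at (9.5, 2.5) contributes a regular 24-gon of circumradius 8.5 (perimeter = 2·24·8.500·sin(180°/24) = 53.25 mm); the 14.5×12.5 cube at (11.5, 7.5) contributes its full rectangle (perimeter 54.00 mm); Merging all regions: the regions partially overlap (shared area 9.71 mm²), so the edge portions inside another operand are dropped and the merged outline is re-measured after clipping — boundary = 93.32 mm. Overall, the cross-section is a single solid region. Total boundary length (outer) = 93.32 mm.

93.32 mm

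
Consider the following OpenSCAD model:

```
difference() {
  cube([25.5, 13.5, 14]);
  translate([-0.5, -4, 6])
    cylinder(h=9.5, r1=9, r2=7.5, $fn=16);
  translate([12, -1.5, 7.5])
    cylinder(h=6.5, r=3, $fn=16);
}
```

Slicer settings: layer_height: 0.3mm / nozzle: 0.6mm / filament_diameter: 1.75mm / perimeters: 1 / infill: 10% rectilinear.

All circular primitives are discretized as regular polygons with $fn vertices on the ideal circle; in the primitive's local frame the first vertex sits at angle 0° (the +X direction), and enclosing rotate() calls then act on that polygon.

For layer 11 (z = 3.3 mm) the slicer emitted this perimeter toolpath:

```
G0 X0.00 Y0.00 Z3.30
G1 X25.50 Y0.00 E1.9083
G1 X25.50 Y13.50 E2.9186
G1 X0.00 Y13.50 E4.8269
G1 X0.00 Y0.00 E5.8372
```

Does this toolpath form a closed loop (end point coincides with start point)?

yes

Start point (G0): (0.00, 0.00). End point (last G1): the path returns to the start — closed.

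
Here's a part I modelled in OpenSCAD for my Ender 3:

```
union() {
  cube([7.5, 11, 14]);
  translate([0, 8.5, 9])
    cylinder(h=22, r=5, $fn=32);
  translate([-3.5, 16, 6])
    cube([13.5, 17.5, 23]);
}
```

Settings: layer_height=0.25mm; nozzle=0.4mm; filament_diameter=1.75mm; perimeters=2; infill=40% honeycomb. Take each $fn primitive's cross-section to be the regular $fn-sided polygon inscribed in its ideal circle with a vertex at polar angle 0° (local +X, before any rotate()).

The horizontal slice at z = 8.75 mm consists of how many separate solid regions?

At z = 8.75 mm: the 7.5×11 cube contributes its full rectangle; the cylinder at (0, 8.5) is absent (z outside [9, 31]); the cube at (-3.5, 16) is present — its section is the full 13.5×17.5 rectangle; Combining (union): the 2 present regions are separate (no shared area or edge), so areas and boundary lengths simply add and each stays a separate island — 2 connected regions. The result has 2 disconnected regions.

2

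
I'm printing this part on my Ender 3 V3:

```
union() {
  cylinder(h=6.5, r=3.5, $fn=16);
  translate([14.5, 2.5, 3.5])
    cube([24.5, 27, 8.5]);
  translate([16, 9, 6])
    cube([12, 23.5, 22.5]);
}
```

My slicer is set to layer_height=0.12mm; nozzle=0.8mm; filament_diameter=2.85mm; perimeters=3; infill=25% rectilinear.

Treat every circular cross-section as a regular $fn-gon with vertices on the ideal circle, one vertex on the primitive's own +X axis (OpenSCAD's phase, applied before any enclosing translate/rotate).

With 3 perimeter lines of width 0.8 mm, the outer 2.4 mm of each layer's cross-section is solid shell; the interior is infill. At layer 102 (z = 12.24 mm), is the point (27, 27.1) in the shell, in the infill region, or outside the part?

shell

At z = 12.24 mm: the cylinder is absent (z outside [0, 6.5]); the cube at (14.5, 2.5) is not intersected at this z (z outside [3.5, 12]); the cube at (16, 9) is present — its section is the full 12×23.5 rectangle; Combining (union): only the 12×23.5 cube at (16, 9) is present, so the union is just that shape — 1 connected region. Overall, the cross-section is a single solid region. The nearest boundary edge runs (28.00, 9.00)→(28.00, 32.50); distance from the point to it = 1.00 mm. The point is inside the cross-section, 1.00 mm from the nearest boundary — within the 2.4 mm shell band (3 × 0.8).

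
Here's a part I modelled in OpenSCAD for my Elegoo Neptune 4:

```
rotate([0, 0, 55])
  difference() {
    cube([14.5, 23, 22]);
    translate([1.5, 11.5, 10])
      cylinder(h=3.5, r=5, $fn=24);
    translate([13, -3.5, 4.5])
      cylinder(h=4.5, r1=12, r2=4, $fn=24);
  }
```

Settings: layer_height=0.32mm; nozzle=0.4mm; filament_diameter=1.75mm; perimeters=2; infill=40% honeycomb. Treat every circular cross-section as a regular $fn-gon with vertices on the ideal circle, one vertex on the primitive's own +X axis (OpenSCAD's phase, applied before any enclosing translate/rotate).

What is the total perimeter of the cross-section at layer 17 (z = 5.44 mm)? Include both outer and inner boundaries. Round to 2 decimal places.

At z = 5.44 mm: the cube (footprint 14.5×23) is included at this height (perimeter 75.00 mm); the cylinder at (1.5, 11.5) is not intersected at this z (z outside [10, 13.5]); the cone at (13, -3.5) (r1=12→r2=4) has section circumradius 10.329 here — a regular 24-gon (perimeter = 2·24·10.329·sin(180°/24) = 64.71 mm); Taking the first minus the rest: starting from the 14.5×23 cube, the cone at (13, -3.5) partially overlaps it — only the 57.68 mm² overlap (of its 331.35 mm²) is removed, clipping the outline — boundary = 71.33 mm; (rotated 55° about Z; rotation is an isometry so areas/perimeters/island counts are preserved). Overall, the cross-section is a single solid region. Total boundary length (outer) = 71.33 mm.

71.33 mm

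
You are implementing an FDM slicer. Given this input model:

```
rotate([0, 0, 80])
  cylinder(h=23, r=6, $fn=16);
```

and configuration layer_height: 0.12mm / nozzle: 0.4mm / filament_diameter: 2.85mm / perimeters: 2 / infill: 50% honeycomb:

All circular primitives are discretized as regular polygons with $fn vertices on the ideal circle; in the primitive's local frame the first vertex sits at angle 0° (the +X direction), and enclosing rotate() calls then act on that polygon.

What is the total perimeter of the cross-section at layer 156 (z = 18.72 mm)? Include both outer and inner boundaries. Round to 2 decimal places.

37.46 mm

At z = 18.72 mm: the cylinder: section is a regular 16-gon, circumradius r=6 (perimeter = 2·16·6.000·sin(180°/16) = 37.46 mm); (rotated 80° about Z; rotation is an isometry so areas/perimeters/island counts are preserved). Overall, the cross-section is a single solid region. Total boundary length (outer) = 37.46 mm.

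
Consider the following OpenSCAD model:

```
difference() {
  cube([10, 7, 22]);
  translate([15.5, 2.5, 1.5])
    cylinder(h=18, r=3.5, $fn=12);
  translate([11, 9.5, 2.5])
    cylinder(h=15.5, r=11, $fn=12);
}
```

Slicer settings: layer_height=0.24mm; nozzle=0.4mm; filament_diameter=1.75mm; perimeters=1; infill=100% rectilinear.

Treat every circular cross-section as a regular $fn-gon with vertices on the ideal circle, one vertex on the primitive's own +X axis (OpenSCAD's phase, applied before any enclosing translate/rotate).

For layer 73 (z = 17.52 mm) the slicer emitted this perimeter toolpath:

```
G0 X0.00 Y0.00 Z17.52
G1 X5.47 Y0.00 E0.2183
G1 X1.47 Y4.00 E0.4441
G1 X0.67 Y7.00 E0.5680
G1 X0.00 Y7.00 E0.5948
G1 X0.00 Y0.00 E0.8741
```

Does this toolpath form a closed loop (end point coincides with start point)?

yes

Start point (G0): (0.00, 0.00). End point (last G1): the path returns to the start — closed.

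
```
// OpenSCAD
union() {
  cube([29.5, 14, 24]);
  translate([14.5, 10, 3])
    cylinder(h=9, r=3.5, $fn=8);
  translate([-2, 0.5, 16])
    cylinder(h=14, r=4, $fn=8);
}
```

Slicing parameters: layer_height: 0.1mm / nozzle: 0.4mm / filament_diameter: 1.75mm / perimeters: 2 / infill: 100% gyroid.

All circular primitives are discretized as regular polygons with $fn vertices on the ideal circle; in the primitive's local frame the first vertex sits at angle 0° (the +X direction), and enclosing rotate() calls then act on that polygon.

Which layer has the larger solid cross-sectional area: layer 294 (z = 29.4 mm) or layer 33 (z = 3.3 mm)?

Layer 294 (z = 29.4): the cube does not reach this height (z outside [0, 24]); the cylinder at (14.5, 10) is not intersected at this z (z outside [3, 12]); the r=4 cylinder at (-2, 0.5) contributes a regular 8-gon of circumradius 4 (area = (8/2)·4.000²·sin(360°/8) = 45.25 mm²); Combining (union): only the r=4 cylinder at (-2, 0.5) is present, so the union is just that shape — area = 45.25 mm². So its area = 45.25 mm². Layer 33 (z = 3.3): the cube (footprint 29.5×14) is included at this height (area 413.00 mm²); the cylinder at (14.5, 10): section is a regular 8-gon, circumradius r=3.5 (area = (8/2)·3.500²·sin(360°/8) = 34.65 mm²); the cylinder at (-2, 0.5) does not reach this height (z outside [16, 30]); Combining (union): the r=3.5 cylinder at (14.5, 10) lies entirely inside the 29.5×14 cube, so the union is just the 29.5×14 cube — area = 413.00 mm². So its area = 413.00 mm². Layer 33 is larger (413.00 vs 45.25 mm²).

layer 33 (z = 3.3 mm)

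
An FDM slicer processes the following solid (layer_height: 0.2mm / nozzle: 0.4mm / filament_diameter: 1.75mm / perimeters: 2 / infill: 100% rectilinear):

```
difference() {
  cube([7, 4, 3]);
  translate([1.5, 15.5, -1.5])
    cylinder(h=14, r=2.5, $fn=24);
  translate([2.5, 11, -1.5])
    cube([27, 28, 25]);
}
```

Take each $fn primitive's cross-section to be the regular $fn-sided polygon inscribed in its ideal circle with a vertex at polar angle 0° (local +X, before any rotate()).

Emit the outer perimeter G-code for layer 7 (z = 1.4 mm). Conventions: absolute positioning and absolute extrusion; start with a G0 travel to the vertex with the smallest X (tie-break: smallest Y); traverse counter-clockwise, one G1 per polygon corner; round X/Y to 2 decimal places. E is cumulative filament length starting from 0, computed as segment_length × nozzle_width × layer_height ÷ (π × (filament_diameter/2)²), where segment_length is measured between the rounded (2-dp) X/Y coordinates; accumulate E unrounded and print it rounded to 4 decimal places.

At z = 1.4 mm: the cube is present — its section is the full 7×4 rectangle; the r=2.5 cylinder at (1.5, 15.5) gives a regular 24-gon of circumradius 2.5 (constant along its height); the cube at (2.5, 11) (footprint 27×28) is included at this height; After the difference (first − rest): starting from the 7×4 cube, the r=2.5 cylinder at (1.5, 15.5) misses the remaining region (no effect); the 27×28 cube at (2.5, 11) misses the remaining region (no effect) — 1 connected region. The outline is a single polygon with 4 vertices. Extrusion per mm of travel: 0.4 × 0.2 / (π × 0.875²) = 0.033260. Accumulating E over each segment gives final E = 0.7317.

G0 X0.00 Y0.00 Z1.40
G1 X7.00 Y0.00 E0.2328
G1 X7.00 Y4.00 E0.3659
G1 X0.00 Y4.00 E0.5987
G1 X0.00 Y0.00 E0.7317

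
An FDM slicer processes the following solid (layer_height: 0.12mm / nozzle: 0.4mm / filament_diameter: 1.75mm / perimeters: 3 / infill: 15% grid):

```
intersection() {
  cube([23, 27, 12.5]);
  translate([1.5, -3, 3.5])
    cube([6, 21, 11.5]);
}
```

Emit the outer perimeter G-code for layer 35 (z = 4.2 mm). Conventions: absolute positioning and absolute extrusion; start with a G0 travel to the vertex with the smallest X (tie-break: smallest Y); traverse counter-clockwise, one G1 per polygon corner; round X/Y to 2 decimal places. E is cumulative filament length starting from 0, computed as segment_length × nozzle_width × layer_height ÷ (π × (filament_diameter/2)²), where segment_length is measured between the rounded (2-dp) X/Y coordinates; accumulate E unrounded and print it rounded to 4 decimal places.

At z = 4.2 mm: the 23×27 cube contributes its full rectangle; the cube at (1.5, -3) is present — its section is the full 6×21 rectangle; Keeping only the common overlap: the 6×21 cube at (1.5, -3) partially overlaps the 23×27 cube; clipping to the common part keeps 108.00 mm² — 1 connected region. The outline is a single polygon with 4 vertices. Extrusion per mm of travel: 0.4 × 0.12 / (π × 0.875²) = 0.019956. Accumulating E over each segment gives final E = 0.9579.

G0 X1.50 Y0.00 Z4.20
G1 X7.50 Y0.00 E0.1197
G1 X7.50 Y18.00 E0.4789
G1 X1.50 Y18.00 E0.5987
G1 X1.50 Y0.00 E0.9579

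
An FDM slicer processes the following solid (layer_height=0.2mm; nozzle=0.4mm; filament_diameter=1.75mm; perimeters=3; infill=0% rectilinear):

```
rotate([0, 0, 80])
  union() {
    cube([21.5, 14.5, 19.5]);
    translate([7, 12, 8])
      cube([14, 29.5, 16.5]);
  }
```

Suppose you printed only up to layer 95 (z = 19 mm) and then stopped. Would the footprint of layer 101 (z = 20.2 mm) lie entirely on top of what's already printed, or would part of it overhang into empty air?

Compare the two slices. At z = 19: the 21.5×14.5 cube contributes its full rectangle (area 311.75 mm²); the cube at (7, 12) is present — its section is the full 14×29.5 rectangle (area 413.00 mm²); Combining (union): the regions partially overlap — summed areas 724.75 mm² minus the doubly-counted overlap 35.00 mm² gives 689.75 mm² — area = 689.75 mm²; (rotated 80° about Z; rotation is an isometry so areas/perimeters/island counts are preserved). At z = 20.2: the cube is not intersected at this z (z outside [0, 19.5]); the cube at (7, 12) is present — its section is the full 14×29.5 rectangle (area 413.00 mm²); Combining (union): only the 14×29.5 cube at (7, 12) is present, so the union is just that shape — area = 413.00 mm²; (whole slice rotated 80° about Z — lengths, areas and connectivity unchanged). Checking containment: the cross-section at z = 20.2 is a subset of the cross-section at z = 19.

entirely on top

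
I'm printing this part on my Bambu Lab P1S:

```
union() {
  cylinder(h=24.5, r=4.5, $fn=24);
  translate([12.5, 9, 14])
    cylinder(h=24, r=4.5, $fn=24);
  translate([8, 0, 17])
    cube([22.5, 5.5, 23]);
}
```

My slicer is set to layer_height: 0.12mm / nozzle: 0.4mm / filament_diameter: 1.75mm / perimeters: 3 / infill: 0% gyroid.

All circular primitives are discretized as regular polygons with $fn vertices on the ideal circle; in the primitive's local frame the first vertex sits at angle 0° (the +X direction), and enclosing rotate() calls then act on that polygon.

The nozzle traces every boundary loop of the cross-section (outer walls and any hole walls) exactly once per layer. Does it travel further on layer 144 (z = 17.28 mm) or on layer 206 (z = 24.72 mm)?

Layer 144 (z = 17.28): the r=4.5 cylinder gives a regular 24-gon of circumradius 4.5 (constant along its height) (perimeter = 2·24·4.500·sin(180°/24) = 28.19 mm); the r=4.5 cylinder at (12.5, 9) contributes a regular 24-gon of circumradius 4.5 (perimeter = 2·24·4.500·sin(180°/24) = 28.19 mm); the 22.5×5.5 cube at (8, 0) contributes its full rectangle (perimeter 56.00 mm); Merging all regions: the regions partially overlap (shared area 3.71 mm²), so the edge portions inside another operand are dropped and the merged outline is re-measured after clipping — boundary = 100.85 mm. So its perimeter = 100.85 mm. Layer 206 (z = 24.72): the cylinder does not reach this height (z outside [0, 24.5]); the r=4.5 cylinder at (12.5, 9) gives a regular 24-gon of circumradius 4.5 (constant along its height) (perimeter = 2·24·4.500·sin(180°/24) = 28.19 mm); the 22.5×5.5 cube at (8, 0) contributes its full rectangle (perimeter 56.00 mm); Taking the union: the regions partially overlap (shared area 3.71 mm²), so the edge portions inside another operand are dropped and the merged outline is re-measured after clipping — boundary = 72.65 mm. So its perimeter = 72.65 mm. Layer 144 is larger (100.85 vs 72.65 mm).

layer 144 (z = 17.28 mm)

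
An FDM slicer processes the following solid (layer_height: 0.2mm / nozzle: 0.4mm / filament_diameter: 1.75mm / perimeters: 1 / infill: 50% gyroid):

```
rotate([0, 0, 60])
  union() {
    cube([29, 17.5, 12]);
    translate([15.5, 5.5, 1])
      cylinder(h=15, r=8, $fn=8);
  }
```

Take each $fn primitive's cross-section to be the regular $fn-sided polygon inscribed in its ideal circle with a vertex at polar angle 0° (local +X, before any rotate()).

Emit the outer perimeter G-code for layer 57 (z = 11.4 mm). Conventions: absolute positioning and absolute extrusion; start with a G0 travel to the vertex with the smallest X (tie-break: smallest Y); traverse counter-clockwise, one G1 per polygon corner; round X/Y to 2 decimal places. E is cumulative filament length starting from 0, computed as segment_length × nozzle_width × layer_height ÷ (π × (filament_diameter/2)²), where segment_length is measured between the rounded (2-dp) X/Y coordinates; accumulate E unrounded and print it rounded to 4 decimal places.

At z = 11.4 mm: the cube is present — its section is the full 29×17.5 rectangle; the r=8 cylinder at (15.5, 5.5) gives a regular 8-gon of circumradius 8 (constant along its height); Taking the union: the regions partially overlap (shared area 165.98 mm²), so overlapping operands fuse into one piece — 1 connected region; (rotated 60° about Z; rotation is an isometry so areas/perimeters/island counts are preserved). The outline is a single polygon with 9 vertices. Extrusion per mm of travel: 0.4 × 0.2 / (π × 0.875²) = 0.033260. Accumulating E over each segment gives final E = 3.1312.

G0 X-15.16 Y8.75 Z11.40
G1 X0.00 Y0.00 E0.5822
G1 X4.89 Y8.47 E0.9075
G1 X5.06 Y8.45 E0.9132
G1 X9.92 Y12.17 E1.1167
G1 X10.71 Y18.24 E1.3203
G1 X10.61 Y18.38 E1.3260
G1 X14.50 Y25.11 E1.5846
G1 X-0.66 Y33.86 E2.1668
G1 X-15.16 Y8.75 E3.1312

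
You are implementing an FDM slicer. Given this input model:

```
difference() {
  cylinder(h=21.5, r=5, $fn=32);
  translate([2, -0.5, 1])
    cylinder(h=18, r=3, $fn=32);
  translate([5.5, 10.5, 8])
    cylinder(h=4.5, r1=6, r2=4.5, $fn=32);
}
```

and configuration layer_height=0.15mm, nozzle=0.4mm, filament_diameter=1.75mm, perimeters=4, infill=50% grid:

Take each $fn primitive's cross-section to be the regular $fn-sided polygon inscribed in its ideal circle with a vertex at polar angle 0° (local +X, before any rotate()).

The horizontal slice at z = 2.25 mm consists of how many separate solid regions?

1

At z = 2.25 mm: the r=5 cylinder gives a regular 32-gon of circumradius 5 (constant along its height); the cylinder at (2, -0.5): section is a regular 32-gon, circumradius r=3; the cone at (5.5, 10.5) is absent (z outside [8, 12.5]); Subtracting the remaining from the first: starting from the r=5 cylinder, the r=3 cylinder at (2, -0.5) partially overlaps it — only the 28.00 mm² overlap (of its 28.09 mm²) is removed, clipping the outline — 1 connected region. The result has 1 disconnected region.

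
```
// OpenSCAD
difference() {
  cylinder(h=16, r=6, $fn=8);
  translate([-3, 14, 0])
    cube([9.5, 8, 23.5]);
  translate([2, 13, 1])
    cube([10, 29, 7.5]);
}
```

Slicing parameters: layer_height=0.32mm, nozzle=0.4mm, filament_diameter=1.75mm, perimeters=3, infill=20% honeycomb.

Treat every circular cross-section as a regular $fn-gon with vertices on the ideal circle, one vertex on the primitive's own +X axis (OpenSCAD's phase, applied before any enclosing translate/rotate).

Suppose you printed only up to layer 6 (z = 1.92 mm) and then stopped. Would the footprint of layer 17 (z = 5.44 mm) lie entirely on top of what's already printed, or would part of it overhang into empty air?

entirely on top

Compare the two slices. At z = 1.92: the cylinder: section is a regular 8-gon, circumradius r=6 (area = (8/2)·6.000²·sin(360°/8) = 101.82 mm²); the cube at (-3, 14) is present — its section is the full 9.5×8 rectangle (area 76.00 mm²); the cube at (2, 13) (footprint 10×29) is included at this height (area 290.00 mm²); Subtracting the remaining from the first: starting from the r=6 cylinder (101.82 mm²), the 9.5×8 cube at (-3, 14) misses the remaining region (no effect); the 10×29 cube at (2, 13) misses the remaining region (no effect) — area = 101.82 mm². At z = 5.44: the r=6 cylinder gives a regular 8-gon of circumradius 6 (constant along its height) (area = (8/2)·6.000²·sin(360°/8) = 101.82 mm²); the 9.5×8 cube at (-3, 14) contributes its full rectangle (area 76.00 mm²); the 10×29 cube at (2, 13) contributes its full rectangle (area 290.00 mm²); After the difference (first − rest): starting from the r=6 cylinder (101.82 mm²), the 9.5×8 cube at (-3, 14) misses the remaining region (no effect); the 10×29 cube at (2, 13) misses the remaining region (no effect) — area = 101.82 mm². Checking containment: the cross-section at z = 5.44 is a subset of the cross-section at z = 1.92.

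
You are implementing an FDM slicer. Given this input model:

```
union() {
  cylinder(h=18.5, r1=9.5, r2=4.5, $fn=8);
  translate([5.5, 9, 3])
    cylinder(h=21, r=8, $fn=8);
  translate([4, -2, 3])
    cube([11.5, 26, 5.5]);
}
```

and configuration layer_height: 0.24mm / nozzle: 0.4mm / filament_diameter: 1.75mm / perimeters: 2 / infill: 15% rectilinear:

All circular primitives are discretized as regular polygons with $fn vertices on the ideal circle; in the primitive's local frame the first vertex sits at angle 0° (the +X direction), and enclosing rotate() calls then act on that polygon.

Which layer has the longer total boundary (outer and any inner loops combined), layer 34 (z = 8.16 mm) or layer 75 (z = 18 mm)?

layer 34 (z = 8.16 mm)

Layer 34 (z = 8.16): the cone (r1=9.5→r2=4.5) has section circumradius 7.295 here — a regular 8-gon (perimeter = 2·8·7.295·sin(180°/8) = 44.66 mm); the r=8 cylinder at (5.5, 9) contributes a regular 8-gon of circumradius 8 (perimeter = 2·8·8.000·sin(180°/8) = 48.98 mm); the cube at (4, -2) is present — its section is the full 11.5×26 rectangle (perimeter 75.00 mm); Taking the union: the regions partially overlap (shared area 150.46 mm²), so the edge portions inside another operand are dropped and the merged outline is re-measured after clipping — boundary = 96.99 mm. So its perimeter = 96.99 mm. Layer 75 (z = 18): the cone (r1=9.5→r2=4.5) has section circumradius 4.635 here — a regular 8-gon (perimeter = 2·8·4.635·sin(180°/8) = 28.38 mm); the cylinder at (5.5, 9): section is a regular 8-gon, circumradius r=8 (perimeter = 2·8·8.000·sin(180°/8) = 48.98 mm); the cube at (4, -2) does not reach this height (z outside [3, 8.5]); Taking the union: the regions partially overlap (shared area 5.38 mm²), so the edge portions inside another operand are dropped and the merged outline is re-measured after clipping — boundary = 65.82 mm. So its perimeter = 65.82 mm. Layer 34 is larger (96.99 vs 65.82 mm).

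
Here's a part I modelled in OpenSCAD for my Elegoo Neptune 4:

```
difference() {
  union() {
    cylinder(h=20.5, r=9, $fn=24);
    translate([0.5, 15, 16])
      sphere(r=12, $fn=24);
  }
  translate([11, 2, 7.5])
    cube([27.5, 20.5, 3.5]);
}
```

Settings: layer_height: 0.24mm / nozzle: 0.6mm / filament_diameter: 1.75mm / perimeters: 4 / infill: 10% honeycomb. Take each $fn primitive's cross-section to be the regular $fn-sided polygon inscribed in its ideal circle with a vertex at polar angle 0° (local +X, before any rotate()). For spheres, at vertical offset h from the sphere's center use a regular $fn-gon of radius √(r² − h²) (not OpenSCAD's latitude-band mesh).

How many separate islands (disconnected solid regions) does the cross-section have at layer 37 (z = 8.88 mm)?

1

At z = 8.88 mm: the cylinder: section is a regular 24-gon, circumradius r=9; the r=12 sphere at (0.5, 15) contributes a regular 24-gon of circumradius √(12²−7.12²) = 9.659; Combining (union): the regions partially overlap (shared area 26.31 mm²), so overlapping operands fuse into one piece — 1 connected region; the cube at (11, 2) (footprint 27.5×20.5) is included at this height; Subtracting the remaining from the first: starting from the result so far, the 27.5×20.5 cube at (11, 2) misses the remaining region (no effect) — 1 connected region. Overall, the cross-section is a single solid region. Island count = 1.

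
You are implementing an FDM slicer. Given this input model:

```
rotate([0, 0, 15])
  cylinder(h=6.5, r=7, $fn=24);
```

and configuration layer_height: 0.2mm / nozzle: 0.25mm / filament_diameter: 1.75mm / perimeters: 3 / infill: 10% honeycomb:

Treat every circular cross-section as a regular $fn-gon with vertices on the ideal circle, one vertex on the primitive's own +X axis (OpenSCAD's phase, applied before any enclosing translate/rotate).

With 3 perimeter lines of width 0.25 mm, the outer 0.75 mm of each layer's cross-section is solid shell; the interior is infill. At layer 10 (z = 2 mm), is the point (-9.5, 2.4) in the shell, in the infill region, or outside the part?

outside

At z = 2 mm: the r=7 cylinder gives a regular 24-gon of circumradius 7 (constant along its height); (whole slice rotated 15° about Z — lengths, areas and connectivity unchanged). Overall, the cross-section is a single solid region. Undo the 15° rotation: the query point maps to (-8.555, 4.777) in the un-rotated model frame. The nearest boundary edge runs (-4.95, 4.95)→(-6.06, 3.50); distance from the point to it = 2.80 mm. The point is not inside any of the regions above, so it lies outside the cross-section (2.80 mm from the nearest boundary).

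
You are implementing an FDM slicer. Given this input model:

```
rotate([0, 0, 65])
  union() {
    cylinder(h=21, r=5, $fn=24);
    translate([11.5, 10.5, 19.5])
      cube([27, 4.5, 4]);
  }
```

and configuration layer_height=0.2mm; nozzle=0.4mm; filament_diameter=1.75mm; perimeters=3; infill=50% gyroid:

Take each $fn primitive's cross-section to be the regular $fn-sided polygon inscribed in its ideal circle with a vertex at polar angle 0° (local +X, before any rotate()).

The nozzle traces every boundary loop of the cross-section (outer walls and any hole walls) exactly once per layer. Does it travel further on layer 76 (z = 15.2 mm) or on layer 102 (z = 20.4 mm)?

layer 102 (z = 20.4 mm)

Layer 76 (z = 15.2): the cylinder: section is a regular 24-gon, circumradius r=5 (perimeter = 2·24·5.000·sin(180°/24) = 31.33 mm); the cube at (11.5, 10.5) is absent (z outside [19.5, 23.5]); Merging all regions: only the r=5 cylinder is present, so the union is just that shape — boundary = 31.33 mm; (rotated 65° about Z; rotation is an isometry so areas/perimeters/island counts are preserved). So its perimeter = 31.33 mm. Layer 102 (z = 20.4): the r=5 cylinder gives a regular 24-gon of circumradius 5 (constant along its height) (perimeter = 2·24·5.000·sin(180°/24) = 31.33 mm); the 27×4.5 cube at (11.5, 10.5) contributes its full rectangle (perimeter 63.00 mm); Combining (union): the 2 present regions are separate (no shared area or edge), so areas and boundary lengths simply add and each stays a separate island — boundary = 94.33 mm; (whole slice rotated 65° about Z — lengths, areas and connectivity unchanged). So its perimeter = 94.33 mm. Layer 102 is larger (94.33 vs 31.33 mm).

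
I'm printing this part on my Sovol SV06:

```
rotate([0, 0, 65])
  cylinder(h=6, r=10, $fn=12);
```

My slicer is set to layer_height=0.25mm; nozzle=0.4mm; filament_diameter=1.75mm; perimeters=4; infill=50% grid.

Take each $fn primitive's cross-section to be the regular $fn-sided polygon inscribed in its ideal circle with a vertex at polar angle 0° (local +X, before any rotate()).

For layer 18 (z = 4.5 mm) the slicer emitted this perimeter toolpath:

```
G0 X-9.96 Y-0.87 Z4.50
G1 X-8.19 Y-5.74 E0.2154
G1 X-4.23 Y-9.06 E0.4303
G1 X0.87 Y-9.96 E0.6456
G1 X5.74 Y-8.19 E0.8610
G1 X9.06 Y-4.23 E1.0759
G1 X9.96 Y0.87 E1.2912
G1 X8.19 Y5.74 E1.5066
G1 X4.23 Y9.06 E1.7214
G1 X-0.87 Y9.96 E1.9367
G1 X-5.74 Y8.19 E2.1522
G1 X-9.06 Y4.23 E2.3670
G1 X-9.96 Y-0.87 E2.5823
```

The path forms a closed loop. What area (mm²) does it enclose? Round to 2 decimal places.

Apply the shoelace formula to the sequence of (X, Y) vertices; enclosed area = 299.96 mm².

299.96 mm²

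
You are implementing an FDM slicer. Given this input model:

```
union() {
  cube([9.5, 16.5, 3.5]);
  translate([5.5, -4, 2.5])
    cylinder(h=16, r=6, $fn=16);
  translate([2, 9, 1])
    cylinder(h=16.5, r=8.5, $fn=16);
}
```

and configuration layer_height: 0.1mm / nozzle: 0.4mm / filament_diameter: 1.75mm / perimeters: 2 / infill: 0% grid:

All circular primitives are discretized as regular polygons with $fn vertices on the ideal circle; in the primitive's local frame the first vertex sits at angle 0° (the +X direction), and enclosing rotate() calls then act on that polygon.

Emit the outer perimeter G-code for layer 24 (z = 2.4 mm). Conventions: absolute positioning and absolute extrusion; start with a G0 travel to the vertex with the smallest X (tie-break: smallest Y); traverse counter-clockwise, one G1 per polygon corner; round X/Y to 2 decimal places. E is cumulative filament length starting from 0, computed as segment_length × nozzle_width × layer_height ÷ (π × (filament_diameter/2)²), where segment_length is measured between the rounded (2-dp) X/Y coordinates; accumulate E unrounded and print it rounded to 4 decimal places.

G0 X-6.50 Y9.00 Z2.40
G1 X-5.85 Y5.75 E0.0551
G1 X-4.01 Y2.99 E0.1103
G1 X-1.25 Y1.15 E0.1654
G1 X0.00 Y0.90 E0.1866
G1 X0.00 Y0.00 E0.2016
G1 X9.50 Y0.00 E0.3596
G1 X9.50 Y5.22 E0.4464
G1 X9.85 Y5.75 E0.4570
G1 X10.50 Y9.00 E0.5121
G1 X9.85 Y12.25 E0.5672
G1 X9.50 Y12.78 E0.5778
G1 X9.50 Y16.50 E0.6396
G1 X5.78 Y16.50 E0.7015
G1 X5.25 Y16.85 E0.7121
G1 X2.00 Y17.50 E0.7672
G1 X-1.25 Y16.85 E0.8223
G1 X-4.01 Y15.01 E0.8775
G1 X-5.85 Y12.25 E0.9326
G1 X-6.50 Y9.00 E0.9877

At z = 2.4 mm: the cube (footprint 9.5×16.5) is included at this height; the cylinder at (5.5, -4) is not intersected at this z (z outside [2.5, 18.5]); the r=8.5 cylinder at (2, 9) gives a regular 16-gon of circumradius 8.5 (constant along its height); Merging all regions: the regions partially overlap (shared area 135.32 mm²), so overlapping operands fuse into one piece — 1 connected region. The outline is a single polygon with 19 vertices. Extrusion per mm of travel: 0.4 × 0.1 / (π × 0.875²) = 0.016630. Accumulating E over each segment gives final E = 0.9877.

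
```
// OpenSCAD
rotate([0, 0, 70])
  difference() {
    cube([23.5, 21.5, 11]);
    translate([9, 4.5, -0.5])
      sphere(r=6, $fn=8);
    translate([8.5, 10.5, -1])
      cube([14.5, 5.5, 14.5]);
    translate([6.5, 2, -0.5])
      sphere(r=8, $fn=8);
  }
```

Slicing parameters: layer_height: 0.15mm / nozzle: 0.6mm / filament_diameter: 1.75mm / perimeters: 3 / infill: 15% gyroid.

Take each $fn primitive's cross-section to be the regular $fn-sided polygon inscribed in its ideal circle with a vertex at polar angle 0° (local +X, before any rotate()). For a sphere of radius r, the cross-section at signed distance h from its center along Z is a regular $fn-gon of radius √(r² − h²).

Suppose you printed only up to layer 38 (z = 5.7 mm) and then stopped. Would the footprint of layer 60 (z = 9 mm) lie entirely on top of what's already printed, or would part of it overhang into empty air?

part overhangs

Compare the two slices. At z = 5.7: the cube (footprint 23.5×21.5) is included at this height (area 505.25 mm²); the sphere at (9, 4.5) is not intersected at this z (|z−center|=6.200 > r=6); the cube at (8.5, 10.5) is present — its section is the full 14.5×5.5 rectangle (area 79.75 mm²); the r=8 sphere at (6.5, 2) slices to a regular 8-gon of circumradius 5.056 (√(r²−h²) with h=6.2 from center) (area = (8/2)·5.056²·sin(360°/8) = 72.29 mm²); Taking the first minus the rest: starting from the 23.5×21.5 cube (505.25 mm²), the 14.5×5.5 cube at (8.5, 10.5) lies wholly inside it (removes its full 79.75 mm² and its 40.00 mm outline becomes a hole wall); the r=8 sphere at (6.5, 2) partially overlaps it — only the 54.71 mm² overlap (of its 72.29 mm²) is removed, clipping the outline — area = 370.79 mm²; (whole slice rotated 70° about Z — lengths, areas and connectivity unchanged). At z = 9: the cube (footprint 23.5×21.5) is included at this height (area 505.25 mm²); the sphere at (9, 4.5) does not reach this height (|z−center|=9.500 > r=6); the cube at (8.5, 10.5) is present — its section is the full 14.5×5.5 rectangle (area 79.75 mm²); the sphere at (6.5, 2) is not intersected at this z (|z−center|=9.500 > r=8); Subtracting the remaining from the first: starting from the 23.5×21.5 cube (505.25 mm²), the 14.5×5.5 cube at (8.5, 10.5) lies wholly inside it (removes its full 79.75 mm² and its 40.00 mm outline becomes a hole wall) — area = 425.50 mm²; (rotated 70° about Z; rotation is an isometry so areas/perimeters/island counts are preserved). Checking containment: at z = 9 the cross-section extends beyond the z = 5.7 cross-section by about 54.71 mm².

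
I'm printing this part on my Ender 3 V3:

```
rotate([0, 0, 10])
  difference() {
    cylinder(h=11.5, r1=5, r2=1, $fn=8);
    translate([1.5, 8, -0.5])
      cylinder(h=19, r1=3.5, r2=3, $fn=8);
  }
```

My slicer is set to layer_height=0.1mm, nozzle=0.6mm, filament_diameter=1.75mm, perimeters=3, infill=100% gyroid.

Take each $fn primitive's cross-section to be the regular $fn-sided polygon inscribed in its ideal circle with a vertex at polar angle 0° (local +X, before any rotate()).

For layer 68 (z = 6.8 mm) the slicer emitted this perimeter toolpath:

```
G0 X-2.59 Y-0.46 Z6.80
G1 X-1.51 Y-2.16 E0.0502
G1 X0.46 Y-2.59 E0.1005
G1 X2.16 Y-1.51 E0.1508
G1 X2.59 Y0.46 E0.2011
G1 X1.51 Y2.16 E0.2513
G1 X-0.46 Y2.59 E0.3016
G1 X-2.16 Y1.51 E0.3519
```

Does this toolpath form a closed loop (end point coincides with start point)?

Start point (G0): (-2.59, -0.46). End point (last G1): the path does not return to the start — open.

no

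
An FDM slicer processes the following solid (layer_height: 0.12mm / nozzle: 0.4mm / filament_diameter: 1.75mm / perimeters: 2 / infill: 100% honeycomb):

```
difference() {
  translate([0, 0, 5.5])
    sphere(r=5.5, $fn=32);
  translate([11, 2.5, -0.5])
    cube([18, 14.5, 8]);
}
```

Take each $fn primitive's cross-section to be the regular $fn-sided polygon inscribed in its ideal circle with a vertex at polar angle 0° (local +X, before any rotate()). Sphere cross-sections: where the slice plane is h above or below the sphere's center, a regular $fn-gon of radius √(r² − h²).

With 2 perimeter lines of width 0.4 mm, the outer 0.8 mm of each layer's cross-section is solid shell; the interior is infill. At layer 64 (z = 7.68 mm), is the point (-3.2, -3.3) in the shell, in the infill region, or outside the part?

shell

At z = 7.68 mm: the r=5.5 sphere slices to a regular 32-gon of circumradius 5.050 (√(r²−h²) with h=2.18 from center); the cube at (11, 2.5) is absent (z outside [-0.5, 7.5]); Taking the first minus the rest: none of the subtracted shapes is present at this height, so the r=5.5 sphere is unchanged — 1 connected region. Overall, the cross-section is a single solid region. The nearest boundary edge runs (-3.57, -3.57)→(-2.81, -4.20); distance from the point to it = 0.44 mm. The point is inside the cross-section, 0.44 mm from the nearest boundary — within the 0.8 mm shell band (2 × 0.4).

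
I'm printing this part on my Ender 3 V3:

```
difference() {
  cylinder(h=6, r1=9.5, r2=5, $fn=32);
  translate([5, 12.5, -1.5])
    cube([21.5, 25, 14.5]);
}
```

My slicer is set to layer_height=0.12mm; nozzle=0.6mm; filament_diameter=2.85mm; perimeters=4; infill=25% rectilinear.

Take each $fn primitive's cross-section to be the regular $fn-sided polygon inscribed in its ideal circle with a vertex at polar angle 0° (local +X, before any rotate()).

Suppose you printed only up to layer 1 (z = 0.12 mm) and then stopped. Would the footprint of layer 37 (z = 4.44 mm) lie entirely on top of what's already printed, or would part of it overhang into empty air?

entirely on top

Compare the two slices. At z = 0.12: the cone (r1=9.5→r2=5) has section circumradius 9.410 here — a regular 32-gon (area = (32/2)·9.410²·sin(360°/32) = 276.40 mm²); the cube at (5, 12.5) is present — its section is the full 21.5×25 rectangle (area 537.50 mm²); After the difference (first − rest): starting from the cone (276.40 mm²), the 21.5×25 cube at (5, 12.5) misses the remaining region (no effect) — area = 276.40 mm². At z = 4.44: the cone: at t=0.740 of its height the radius interpolates to r₁+(r₂−r₁)t = 6.170, giving a regular 32-gon of that circumradius (area = (32/2)·6.170²·sin(360°/32) = 118.83 mm²); the cube at (5, 12.5) (footprint 21.5×25) is included at this height (area 537.50 mm²); Subtracting the remaining from the first: starting from the cone (118.83 mm²), the 21.5×25 cube at (5, 12.5) misses the remaining region (no effect) — area = 118.83 mm². Checking containment: the cross-section at z = 4.44 is a subset of the cross-section at z = 0.12.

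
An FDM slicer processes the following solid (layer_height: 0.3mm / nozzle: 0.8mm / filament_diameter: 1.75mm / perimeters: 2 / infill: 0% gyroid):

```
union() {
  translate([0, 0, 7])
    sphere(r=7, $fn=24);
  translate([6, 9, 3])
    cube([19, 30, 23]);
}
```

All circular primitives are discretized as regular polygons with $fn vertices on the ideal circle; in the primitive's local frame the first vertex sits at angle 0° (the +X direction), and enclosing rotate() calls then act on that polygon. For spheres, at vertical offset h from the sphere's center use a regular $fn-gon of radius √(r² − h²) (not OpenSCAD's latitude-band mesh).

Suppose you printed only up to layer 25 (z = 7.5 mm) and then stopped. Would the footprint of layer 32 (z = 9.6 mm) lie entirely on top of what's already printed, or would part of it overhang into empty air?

Compare the two slices. At z = 7.5: the r=7 sphere contributes a regular 24-gon of circumradius √(7²−0.5²) = 6.982 (area = (24/2)·6.982²·sin(360°/24) = 151.41 mm²); the 19×30 cube at (6, 9) contributes its full rectangle (area 570.00 mm²); Merging all regions: the 2 present regions are separate (no shared area or edge), so areas and boundary lengths simply add and each stays a separate island — area = 721.41 mm². At z = 9.6: the r=7 sphere contributes a regular 24-gon of circumradius √(7²−2.6²) = 6.499 (area = (24/2)·6.499²·sin(360°/24) = 131.19 mm²); the cube at (6, 9) is present — its section is the full 19×30 rectangle (area 570.00 mm²); Combining (union): the 2 present regions are separate (no shared area or edge), so areas and boundary lengths simply add and each stays a separate island — area = 701.19 mm². Checking containment: the cross-section at z = 9.6 is a subset of the cross-section at z = 7.5.

entirely on top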